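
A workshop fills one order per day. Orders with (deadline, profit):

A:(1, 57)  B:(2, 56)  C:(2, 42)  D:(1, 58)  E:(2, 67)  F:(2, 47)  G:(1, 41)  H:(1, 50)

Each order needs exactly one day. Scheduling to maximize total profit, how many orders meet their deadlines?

2

Sort by profit descending; place each in the latest free slot ≤ its deadline.
By profit: E(d2,67), D(d1,58), A(d1,57), B(d2,56), H(d1,50), F(d2,47), C(d2,42), G(d1,41)
E→slot 2; D→slot 1; A skipped; B skipped; H skipped; F skipped; C skipped; G skipped.
2 of 8 scheduled.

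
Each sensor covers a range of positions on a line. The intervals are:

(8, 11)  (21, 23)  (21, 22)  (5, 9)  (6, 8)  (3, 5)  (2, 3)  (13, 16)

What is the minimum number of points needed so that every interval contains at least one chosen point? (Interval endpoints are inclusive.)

4

Sort by right endpoint; whenever an interval is uncovered, place a point at its right end.
By right end: [2,3]  [3,5]  [6,8]  [5,9]  [8,11]  [13,16]  [21,22]  [21,23]
[2,3] uncovered → point at 3; [6,8] uncovered → point at 8; [13,16] uncovered → point at 16; [21,22] uncovered → point at 22.
Points: 3, 8, 16, 22 (4 total).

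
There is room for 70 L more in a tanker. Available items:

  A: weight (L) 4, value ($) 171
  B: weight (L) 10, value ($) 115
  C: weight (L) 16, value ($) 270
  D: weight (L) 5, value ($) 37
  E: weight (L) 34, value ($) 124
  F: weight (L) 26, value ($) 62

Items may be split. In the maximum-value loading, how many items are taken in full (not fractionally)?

5

Sort by value per unit weight and fill in that order.
Ratios (sorted): A 42.75, C 16.88, B 11.50, D 7.40, E 3.65, F 2.38
take A (4 @ 171); take C (16 @ 270); take B (10 @ 115); take D (5 @ 37); take E (34 @ 124); take 1/26 of F → 2.38. Capacity used 70/70.
5 item(s) taken whole; one partial (take 1/26 of F).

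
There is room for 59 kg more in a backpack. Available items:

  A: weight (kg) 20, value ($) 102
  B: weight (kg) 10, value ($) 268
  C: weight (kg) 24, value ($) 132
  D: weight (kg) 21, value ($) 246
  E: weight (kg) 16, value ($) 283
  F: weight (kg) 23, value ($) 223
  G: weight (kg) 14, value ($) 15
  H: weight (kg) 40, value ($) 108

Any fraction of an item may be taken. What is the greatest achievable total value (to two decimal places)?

913.35

Ratios (sorted): B 26.80, E 17.69, D 11.71, F 9.70, C 5.50, A 5.10, H 2.70, G 1.07
take B (10 @ 268); take E (16 @ 283); take D (21 @ 246); take 12/23 of F → 116.35. Capacity used 59/59.
Total value = 913.35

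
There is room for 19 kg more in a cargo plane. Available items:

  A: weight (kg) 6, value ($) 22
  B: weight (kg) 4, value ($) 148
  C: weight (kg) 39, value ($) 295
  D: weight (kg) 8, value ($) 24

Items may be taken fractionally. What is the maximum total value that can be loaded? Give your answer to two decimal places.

Order: B (148/4=37.00) > C (295/39=7.56) > A (22/6=3.67) > D (24/8=3.00)
Fill: take B (4 @ 148) → take 15/39 of C → 113.46; 19/19 used.
Total value = 261.46

261.46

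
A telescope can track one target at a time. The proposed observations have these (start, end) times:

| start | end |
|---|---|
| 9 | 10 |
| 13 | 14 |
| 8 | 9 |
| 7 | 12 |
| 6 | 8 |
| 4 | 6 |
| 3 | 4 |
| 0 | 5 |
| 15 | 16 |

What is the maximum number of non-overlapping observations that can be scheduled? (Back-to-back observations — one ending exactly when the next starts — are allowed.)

7

Greedy by earliest finish: after sorting by end time, pick each interval compatible with the last pick.
By end time: (3,4), (0,5), (4,6), (6,8), (8,9), (9,10), (7,12), (13,14), (15,16).
Pick (3,4); next start ≥ 4 → (4,6); next start ≥ 6 → (6,8); next start ≥ 8 → (8,9); next start ≥ 9 → (9,10); next start ≥ 10 → (13,14); next start ≥ 14 → (15,16).
Selected 7 observations.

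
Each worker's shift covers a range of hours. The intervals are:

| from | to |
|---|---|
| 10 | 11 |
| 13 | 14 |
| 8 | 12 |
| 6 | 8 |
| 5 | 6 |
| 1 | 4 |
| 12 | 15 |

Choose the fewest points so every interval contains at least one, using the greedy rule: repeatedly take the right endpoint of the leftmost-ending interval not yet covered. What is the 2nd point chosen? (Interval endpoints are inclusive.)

6

Process intervals by earliest right end; each time one isn't hit yet, stab at its right endpoint.
By right end: [1,4]  [5,6]  [6,8]  [10,11]  [8,12]  [13,14]  [12,15]
[1,4] uncovered → point at 4; [5,6] uncovered → point at 6; [10,11] uncovered → point at 11; [13,14] uncovered → point at 14.
Points: 4, 6, 11, 14 (4 total).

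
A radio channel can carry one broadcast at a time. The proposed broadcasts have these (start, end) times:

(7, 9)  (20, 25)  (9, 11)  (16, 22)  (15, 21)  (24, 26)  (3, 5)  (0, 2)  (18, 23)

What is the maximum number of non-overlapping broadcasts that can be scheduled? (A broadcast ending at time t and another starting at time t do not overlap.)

Greedy by earliest finish: after sorting by end time, pick each interval compatible with the last pick.
By end time: (0,2), (3,5), (7,9), (9,11), (15,21), (16,22), (18,23), (20,25), (24,26).
Pick (0,2); next start ≥ 2 → (3,5); next start ≥ 5 → (7,9); next start ≥ 9 → (9,11); next start ≥ 11 → (15,21); next start ≥ 21 → (24,26).
Selected 6 broadcasts.

6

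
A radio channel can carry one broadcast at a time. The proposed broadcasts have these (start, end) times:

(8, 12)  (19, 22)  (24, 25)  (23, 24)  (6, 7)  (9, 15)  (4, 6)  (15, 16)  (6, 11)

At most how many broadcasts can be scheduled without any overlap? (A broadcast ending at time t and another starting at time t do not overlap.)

7

Sort by end time and greedily take each interval whose start is ≥ the last chosen end.
By end time: (4,6), (6,7), (6,11), (8,12), (9,15), (15,16), (19,22), (23,24), (24,25).
Pick (4,6); next start ≥ 6 → (6,7); next start ≥ 7 → (8,12); next start ≥ 12 → (15,16); next start ≥ 16 → (19,22); next start ≥ 22 → (23,24); next start ≥ 24 → (24,25).
Selected 7 broadcasts.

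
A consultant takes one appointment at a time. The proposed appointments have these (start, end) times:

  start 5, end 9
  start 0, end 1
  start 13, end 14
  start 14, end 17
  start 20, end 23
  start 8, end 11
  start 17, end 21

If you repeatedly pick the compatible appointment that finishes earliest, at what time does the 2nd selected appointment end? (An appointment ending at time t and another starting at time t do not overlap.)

9

Sort by end time and greedily take each interval whose start is ≥ the last chosen end.
Sorted by end: (0,1)  (5,9)  (8,11)  (13,14)  (14,17)  (17,21)  (20,23)
take (0,1); take (5,9); skip (8,11); take (13,14); take (14,17); take (17,21); skip (20,23).
Selected: (0,1) (5,9) (13,14) (14,17) (17,21)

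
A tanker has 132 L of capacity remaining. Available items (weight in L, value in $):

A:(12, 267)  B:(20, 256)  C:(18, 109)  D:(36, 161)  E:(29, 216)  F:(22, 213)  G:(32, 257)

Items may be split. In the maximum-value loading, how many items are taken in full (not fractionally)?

5

Sort by value per unit weight and fill in that order.
Order: A (267/12=22.25) > B (256/20=12.80) > F (213/22=9.68) > G (257/32=8.03) > E (216/29=7.45) > C (109/18=6.06) > D (161/36=4.47)
Fill: take A (12 @ 267) → take B (20 @ 256) → take F (22 @ 213) → take G (32 @ 257) → take E (29 @ 216) → take 17/18 of C → 102.94; 132/132 used.
5 item(s) taken whole; one partial (take 17/18 of C).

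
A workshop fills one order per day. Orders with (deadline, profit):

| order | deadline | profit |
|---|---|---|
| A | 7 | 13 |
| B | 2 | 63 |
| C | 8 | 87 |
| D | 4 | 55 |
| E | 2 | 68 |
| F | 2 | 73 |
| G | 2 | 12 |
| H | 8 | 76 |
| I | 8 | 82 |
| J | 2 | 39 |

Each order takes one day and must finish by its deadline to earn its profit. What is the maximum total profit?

By profit: C(d8,87), I(d8,82), H(d8,76), F(d2,73), E(d2,68), B(d2,63), D(d4,55), J(d2,39), A(d7,13), G(d2,12)
C→slot 8; I→slot 7; H→slot 6; F→slot 2; E→slot 1; B skipped; D→slot 4; J skipped; A→slot 5; G skipped.
Profit = 68 + 73 + 55 + 13 + 76 + 82 + 87 = 454

454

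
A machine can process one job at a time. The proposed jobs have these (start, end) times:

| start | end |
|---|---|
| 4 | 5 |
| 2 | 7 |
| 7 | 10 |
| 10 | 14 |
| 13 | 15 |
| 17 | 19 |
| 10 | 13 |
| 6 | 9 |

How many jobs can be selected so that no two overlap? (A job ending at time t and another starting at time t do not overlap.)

5

By end time: (4,5), (2,7), (6,9), (7,10), (10,13), (10,14), (13,15), (17,19).
Pick (4,5); next start ≥ 5 → (6,9); next start ≥ 9 → (10,13); next start ≥ 13 → (13,15); next start ≥ 15 → (17,19).
Selected 5 jobs.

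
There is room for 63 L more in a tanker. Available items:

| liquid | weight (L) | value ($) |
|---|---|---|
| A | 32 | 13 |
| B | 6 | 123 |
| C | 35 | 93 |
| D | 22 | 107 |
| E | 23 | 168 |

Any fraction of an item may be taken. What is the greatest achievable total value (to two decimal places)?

429.89

Greedy by value/weight ratio, highest first.
Order: B (123/6=20.50) > E (168/23=7.30) > D (107/22=4.86) > C (93/35=2.66) > A (13/32=0.41)
Fill: take B (6 @ 123) → take E (23 @ 168) → take D (22 @ 107) → take 12/35 of C → 31.89; 63/63 used.
Total value = 429.89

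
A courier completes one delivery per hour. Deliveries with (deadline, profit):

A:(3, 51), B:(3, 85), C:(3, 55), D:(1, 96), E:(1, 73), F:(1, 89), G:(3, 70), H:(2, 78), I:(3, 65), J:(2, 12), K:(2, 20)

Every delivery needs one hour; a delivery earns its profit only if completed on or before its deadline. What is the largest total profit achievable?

Sort by profit descending; place each in the latest free slot ≤ its deadline.
Profit order: D=96 F=89 B=85 H=78 E=73 G=70 I=65 C=55 A=51 K=20 J=12
Assign: D→slot 1, F skipped, B→slot 3, H→slot 2, E skipped, G skipped, I skipped, C skipped, A skipped, K skipped, J skipped.
Slots: [1:D] [2:H] [3:B]
Profit = 96 + 78 + 85 = 259

259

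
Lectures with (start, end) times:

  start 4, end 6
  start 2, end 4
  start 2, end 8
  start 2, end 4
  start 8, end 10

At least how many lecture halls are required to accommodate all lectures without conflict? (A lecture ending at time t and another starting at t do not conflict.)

3

Count concurrent intervals with a sweep; the peak is the room count.
starts: [2, 2, 2, 4, 8]
ends:   [4, 4, 6, 8, 10]
s2→1 s2→2 s2→3  — peak 3.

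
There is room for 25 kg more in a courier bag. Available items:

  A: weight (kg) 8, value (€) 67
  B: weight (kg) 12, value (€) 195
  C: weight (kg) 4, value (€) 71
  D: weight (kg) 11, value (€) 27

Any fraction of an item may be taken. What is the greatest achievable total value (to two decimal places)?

335.45

Greedy by value/weight ratio, highest first.
Ratios (sorted): C 17.75, B 16.25, A 8.38, D 2.45
take C (4 @ 71); take B (12 @ 195); take A (8 @ 67); take 1/11 of D → 2.45. Capacity used 25/25.
Total value = 335.45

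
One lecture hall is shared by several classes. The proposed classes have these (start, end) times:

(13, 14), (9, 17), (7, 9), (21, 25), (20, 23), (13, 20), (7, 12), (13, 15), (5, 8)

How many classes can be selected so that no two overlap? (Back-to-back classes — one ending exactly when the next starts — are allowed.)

3

By end time: (5,8), (7,9), (7,12), (13,14), (13,15), (9,17), (13,20), (20,23), (21,25).
Pick (5,8); next start ≥ 8 → (13,14); next start ≥ 14 → (20,23).
Selected 3 classes.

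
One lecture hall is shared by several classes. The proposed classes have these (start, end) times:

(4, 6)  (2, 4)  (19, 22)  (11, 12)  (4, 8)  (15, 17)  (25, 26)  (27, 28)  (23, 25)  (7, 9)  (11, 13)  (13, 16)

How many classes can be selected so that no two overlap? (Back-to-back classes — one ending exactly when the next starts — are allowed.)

9

Greedy by earliest finish: after sorting by end time, pick each interval compatible with the last pick.
Sorted by end: (2,4)  (4,6)  (4,8)  (7,9)  (11,12)  (11,13)  (13,16)  (15,17)  (19,22)  (23,25)  (25,26)  (27,28)
take (2,4); take (4,6); take (7,9); take (11,12); take (13,16); take (19,22); take (23,25); take (25,26); take (27,28).
Selected 9 classes.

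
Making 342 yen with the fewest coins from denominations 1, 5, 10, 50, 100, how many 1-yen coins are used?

2

342 − 3×100→42 − 4×10→2 − 2×1→0
Count of 1: 2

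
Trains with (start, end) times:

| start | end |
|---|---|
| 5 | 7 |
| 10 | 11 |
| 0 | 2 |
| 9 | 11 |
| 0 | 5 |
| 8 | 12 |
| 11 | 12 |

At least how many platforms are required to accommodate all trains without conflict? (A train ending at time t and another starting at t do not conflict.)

3

Count concurrent intervals with a sweep; the peak is the room count.
starts: [0, 0, 5, 8, 9, 10, 11]
ends:   [2, 5, 7, 11, 11, 12, 12]
s0→1 s0→2 e2→1 e5→0 s5→1 e7→0 s8→1 s9→2 s10→3  — peak 3.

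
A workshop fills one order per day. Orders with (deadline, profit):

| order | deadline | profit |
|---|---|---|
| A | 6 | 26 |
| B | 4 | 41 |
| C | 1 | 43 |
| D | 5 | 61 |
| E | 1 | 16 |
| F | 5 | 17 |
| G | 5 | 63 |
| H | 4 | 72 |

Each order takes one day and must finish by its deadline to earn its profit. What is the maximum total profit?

306

Take jobs in profit order; each goes to the latest open slot no later than its deadline.
Profit order: H=72 G=63 D=61 C=43 B=41 A=26 F=17 E=16
Assign: H→slot 4, G→slot 5, D→slot 3, C→slot 1, B→slot 2, A→slot 6, F skipped, E skipped.
Slots: [1:C] [2:B] [3:D] [4:H] [5:G] [6:A]
Profit = 43 + 41 + 61 + 72 + 63 + 26 = 306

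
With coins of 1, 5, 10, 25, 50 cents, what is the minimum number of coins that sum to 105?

3

Greedy: take as many of the largest coin as possible, then repeat with the remainder.
105 − 2×50→5 − 1×5→0
Total coins = 2 + 1 = 3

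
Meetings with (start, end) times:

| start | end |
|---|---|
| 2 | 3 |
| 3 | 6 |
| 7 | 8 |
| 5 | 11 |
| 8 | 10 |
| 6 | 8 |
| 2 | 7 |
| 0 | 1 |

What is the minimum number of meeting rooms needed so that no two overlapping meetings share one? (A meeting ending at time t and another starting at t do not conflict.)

Count concurrent intervals with a sweep; the peak is the room count.
Events (time:±→running): 0:+→1 1:-→0 2:+→1 2:+→2 3:-→1 3:+→2 5:+→3 … peak 3.

3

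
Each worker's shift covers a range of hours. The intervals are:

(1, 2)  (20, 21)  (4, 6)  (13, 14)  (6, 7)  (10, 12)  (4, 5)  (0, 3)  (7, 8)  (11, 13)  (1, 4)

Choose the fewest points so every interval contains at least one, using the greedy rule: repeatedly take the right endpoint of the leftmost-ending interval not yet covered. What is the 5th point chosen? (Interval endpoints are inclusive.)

Sort by right endpoint; whenever an interval is uncovered, place a point at its right end.
By right end: [1,2]  [0,3]  [1,4]  [4,5]  [4,6]  [6,7]  [7,8]  [10,12]  [11,13]  [13,14]  [20,21]
[1,2] uncovered → point at 2; [4,5] uncovered → point at 5; [6,7] uncovered → point at 7; [10,12] uncovered → point at 12; [13,14] uncovered → point at 14; [20,21] uncovered → point at 21.
Points: 2, 5, 7, 12, 14, 21 (6 total).

14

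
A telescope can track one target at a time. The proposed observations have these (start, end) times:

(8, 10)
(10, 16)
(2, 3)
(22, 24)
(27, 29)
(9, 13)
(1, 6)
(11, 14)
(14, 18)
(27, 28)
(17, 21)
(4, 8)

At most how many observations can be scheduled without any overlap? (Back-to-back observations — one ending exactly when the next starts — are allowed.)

7

Order by finish time; keep every interval that doesn't clash with the previous kept one.
Sorted by end: (2,3)  (1,6)  (4,8)  (8,10)  (9,13)  (11,14)  (10,16)  (14,18)  (17,21)  (22,24)  (27,28)  (27,29)
take (2,3); take (4,8); take (8,10); skip (9,13); take (11,14); take (14,18); take (22,24); take (27,28); skip (27,29).
Selected 7 observations.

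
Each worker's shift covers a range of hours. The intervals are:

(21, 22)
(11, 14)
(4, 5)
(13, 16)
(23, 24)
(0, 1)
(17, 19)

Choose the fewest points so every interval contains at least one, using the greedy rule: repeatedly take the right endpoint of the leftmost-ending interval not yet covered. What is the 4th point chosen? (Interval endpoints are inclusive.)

19

Sort by right endpoint; whenever an interval is uncovered, place a point at its right end.
Sorted: [0,1] [4,5] [11,14] [13,16] [17,19] [21,22] [23,24]
{[0,1]} hit by 1; {[4,5]} hit by 5; {[11,14],[13,16]} hit by 14; {[17,19]} hit by 19; {[21,22]} hit by 22; {[23,24]} hit by 24.
Points: 1, 5, 14, 19, 22, 24 (6 total).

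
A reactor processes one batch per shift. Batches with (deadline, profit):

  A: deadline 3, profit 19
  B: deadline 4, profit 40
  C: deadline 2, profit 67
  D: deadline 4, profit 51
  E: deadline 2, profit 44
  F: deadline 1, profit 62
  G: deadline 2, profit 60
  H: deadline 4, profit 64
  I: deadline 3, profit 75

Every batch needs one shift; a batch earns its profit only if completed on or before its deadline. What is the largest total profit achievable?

268

Sort by profit descending; place each in the latest free slot ≤ its deadline.
Profit order: I=75 C=67 H=64 F=62 G=60 D=51 E=44 B=40 A=19
Assign: I→slot 3, C→slot 2, H→slot 4, F→slot 1, G skipped, D skipped, E skipped, B skipped, A skipped.
Slots: [1:F] [2:C] [3:I] [4:H]
Profit = 62 + 67 + 75 + 64 = 268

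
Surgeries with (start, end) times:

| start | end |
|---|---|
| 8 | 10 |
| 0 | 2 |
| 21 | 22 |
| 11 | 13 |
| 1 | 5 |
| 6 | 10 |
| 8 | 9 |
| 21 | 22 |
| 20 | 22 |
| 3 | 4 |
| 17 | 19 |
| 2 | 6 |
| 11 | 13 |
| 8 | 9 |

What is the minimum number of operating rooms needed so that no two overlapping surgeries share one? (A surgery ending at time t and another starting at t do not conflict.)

Count concurrent intervals with a sweep; the peak is the room count.
starts: [0, 1, 2, 3, 6, 8, 8, 8, 11, 11, 17, 20, 21, 21]
ends:   [2, 4, 5, 6, 9, 9, 10, 10, 13, 13, 19, 22, 22, 22]
s0→1 s1→2 e2→1 s2→2 s3→3 e4→2 e5→1 e6→0 s6→1 s8→2 s8→3 s8→4  — peak 4.

4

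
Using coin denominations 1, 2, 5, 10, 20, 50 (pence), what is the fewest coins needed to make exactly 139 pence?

139 = 2×50 + 1×20 + 1×10 + 1×5 + 2×2
Total coins = 2 + 1 + 1 + 1 + 2 = 7

7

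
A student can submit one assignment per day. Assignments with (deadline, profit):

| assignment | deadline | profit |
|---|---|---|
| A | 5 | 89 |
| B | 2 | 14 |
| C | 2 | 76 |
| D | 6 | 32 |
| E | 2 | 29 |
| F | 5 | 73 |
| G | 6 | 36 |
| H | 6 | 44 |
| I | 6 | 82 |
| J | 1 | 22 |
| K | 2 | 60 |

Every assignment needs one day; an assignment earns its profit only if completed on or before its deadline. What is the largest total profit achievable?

Sort by profit descending; place each in the latest free slot ≤ its deadline.
By profit: A(d5,89), I(d6,82), C(d2,76), F(d5,73), K(d2,60), H(d6,44), G(d6,36), D(d6,32), E(d2,29), J(d1,22), B(d2,14)
A→slot 5; I→slot 6; C→slot 2; F→slot 4; K→slot 1; H→slot 3; G skipped; D skipped; E skipped; J skipped; B skipped.
Profit = 60 + 76 + 44 + 73 + 89 + 82 = 424

424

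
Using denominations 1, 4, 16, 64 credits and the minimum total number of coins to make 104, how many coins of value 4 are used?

2

Use the largest denomination that fits, subtract, and repeat.
104 − 1×64→40 − 2×16→8 − 2×4→0
Count of 4: 2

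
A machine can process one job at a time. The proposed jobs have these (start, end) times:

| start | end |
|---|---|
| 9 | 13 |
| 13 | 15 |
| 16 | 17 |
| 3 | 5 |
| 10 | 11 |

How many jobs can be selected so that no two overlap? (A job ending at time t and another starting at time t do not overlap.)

Greedy by earliest finish: after sorting by end time, pick each interval compatible with the last pick.
By end time: (3,5), (10,11), (9,13), (13,15), (16,17).
Pick (3,5); next start ≥ 5 → (10,11); next start ≥ 11 → (13,15); next start ≥ 15 → (16,17).
Selected 4 jobs.

4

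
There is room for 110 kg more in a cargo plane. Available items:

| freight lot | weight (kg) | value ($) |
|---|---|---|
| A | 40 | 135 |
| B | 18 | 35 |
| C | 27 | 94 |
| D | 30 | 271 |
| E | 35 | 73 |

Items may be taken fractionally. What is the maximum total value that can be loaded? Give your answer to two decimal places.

Sort by value per unit weight and fill in that order.
Ratios (sorted): D 9.03, C 3.48, A 3.38, E 2.09, B 1.94
take D (30 @ 271); take C (27 @ 94); take A (40 @ 135); take 13/35 of E → 27.11. Capacity used 110/110.
Total value = 527.11

527.11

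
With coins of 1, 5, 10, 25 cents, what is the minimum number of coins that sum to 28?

Greedy: take as many of the largest coin as possible, then repeat with the remainder.
28 − 1×25→3 − 3×1→0
Total coins = 1 + 3 = 4

4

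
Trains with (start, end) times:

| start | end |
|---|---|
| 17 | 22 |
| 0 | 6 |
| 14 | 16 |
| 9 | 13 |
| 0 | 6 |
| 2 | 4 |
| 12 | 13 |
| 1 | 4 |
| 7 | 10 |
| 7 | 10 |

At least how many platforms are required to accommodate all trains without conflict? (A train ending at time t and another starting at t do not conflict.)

4

starts: [0, 0, 1, 2, 7, 7, 9, 12, 14, 17]
ends:   [4, 4, 6, 6, 10, 10, 13, 13, 16, 22]
s0→1 s0→2 s1→3 s2→4  — peak 4.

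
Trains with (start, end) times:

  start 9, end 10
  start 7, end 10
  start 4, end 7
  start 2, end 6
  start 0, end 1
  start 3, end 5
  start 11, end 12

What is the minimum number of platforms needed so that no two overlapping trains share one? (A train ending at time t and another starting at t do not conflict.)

Events (time:±→running): 0:+→1 1:-→0 2:+→1 3:+→2 4:+→3 … peak 3.

3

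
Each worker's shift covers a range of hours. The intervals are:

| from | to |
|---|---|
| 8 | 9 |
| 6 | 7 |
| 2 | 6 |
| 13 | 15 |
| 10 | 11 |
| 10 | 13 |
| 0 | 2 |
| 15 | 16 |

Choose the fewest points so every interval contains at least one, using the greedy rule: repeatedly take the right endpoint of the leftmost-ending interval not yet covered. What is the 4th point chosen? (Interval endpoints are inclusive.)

11

Sort by right endpoint; whenever an interval is uncovered, place a point at its right end.
By right end: [0,2]  [2,6]  [6,7]  [8,9]  [10,11]  [10,13]  [13,15]  [15,16]
[0,2] uncovered → point at 2; [6,7] uncovered → point at 7; [8,9] uncovered → point at 9; [10,11] uncovered → point at 11; [13,15] uncovered → point at 15.
Points: 2, 7, 9, 11, 15 (5 total).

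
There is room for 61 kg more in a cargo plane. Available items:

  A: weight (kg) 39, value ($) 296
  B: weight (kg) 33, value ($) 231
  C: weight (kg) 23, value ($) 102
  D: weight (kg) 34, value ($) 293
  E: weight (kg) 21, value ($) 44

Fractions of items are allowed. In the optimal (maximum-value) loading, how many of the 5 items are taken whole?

Greedy by value/weight ratio, highest first.
Order: D (293/34=8.62) > A (296/39=7.59) > B (231/33=7.00) > C (102/23=4.43) > E (44/21=2.10)
Fill: take D (34 @ 293) → take 27/39 of A → 204.92; 61/61 used.
1 item(s) taken whole; one partial (take 27/39 of A).

1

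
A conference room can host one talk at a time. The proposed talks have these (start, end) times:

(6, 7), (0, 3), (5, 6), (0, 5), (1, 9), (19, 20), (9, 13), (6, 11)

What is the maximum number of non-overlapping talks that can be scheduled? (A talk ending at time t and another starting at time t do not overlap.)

5

By end time: (0,3), (0,5), (5,6), (6,7), (1,9), (6,11), (9,13), (19,20).
Pick (0,3); next start ≥ 3 → (5,6); next start ≥ 6 → (6,7); next start ≥ 7 → (9,13); next start ≥ 13 → (19,20).
Selected 5 talks.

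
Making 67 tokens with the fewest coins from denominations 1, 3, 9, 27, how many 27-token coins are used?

67 − 2×27→13 − 1×9→4 − 1×3→1 − 1×1→0
Count of 27: 2

2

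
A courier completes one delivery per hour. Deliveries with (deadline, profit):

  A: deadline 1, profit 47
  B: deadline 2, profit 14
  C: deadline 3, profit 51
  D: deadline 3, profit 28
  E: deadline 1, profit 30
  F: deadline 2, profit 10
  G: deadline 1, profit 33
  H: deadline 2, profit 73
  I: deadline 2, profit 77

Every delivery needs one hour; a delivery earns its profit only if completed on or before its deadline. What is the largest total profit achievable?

Sort by profit descending; place each in the latest free slot ≤ its deadline.
Profit order: I=77 H=73 C=51 A=47 G=33 E=30 D=28 B=14 F=10
Assign: I→slot 2, H→slot 1, C→slot 3, A skipped, G skipped, E skipped, D skipped, B skipped, F skipped.
Slots: [1:H] [2:I] [3:C]
Profit = 73 + 77 + 51 = 201

201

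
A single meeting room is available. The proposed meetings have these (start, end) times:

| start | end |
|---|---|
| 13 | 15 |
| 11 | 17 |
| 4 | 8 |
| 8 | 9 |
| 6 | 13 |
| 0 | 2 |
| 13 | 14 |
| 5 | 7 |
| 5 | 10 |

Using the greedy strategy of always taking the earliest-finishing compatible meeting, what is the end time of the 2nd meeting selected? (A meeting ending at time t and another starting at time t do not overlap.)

Greedy by earliest finish: after sorting by end time, pick each interval compatible with the last pick.
Sorted by end: (0,2)  (5,7)  (4,8)  (8,9)  (5,10)  (6,13)  (13,14)  (13,15)  (11,17)
take (0,2); take (5,7); take (8,9); take (13,14); skip (13,15).
Selected: (0,2) (5,7) (8,9) (13,14)

7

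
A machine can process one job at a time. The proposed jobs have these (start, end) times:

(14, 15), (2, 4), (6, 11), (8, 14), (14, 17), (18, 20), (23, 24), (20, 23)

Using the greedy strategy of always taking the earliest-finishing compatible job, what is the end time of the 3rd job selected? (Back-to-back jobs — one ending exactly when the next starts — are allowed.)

By end time: (2,4), (6,11), (8,14), (14,15), (14,17), (18,20), (20,23), (23,24).
Pick (2,4); next start ≥ 4 → (6,11); next start ≥ 11 → (14,15); next start ≥ 15 → (18,20); next start ≥ 20 → (20,23); next start ≥ 23 → (23,24).
Selected: (2,4) (6,11) (14,15) (18,20) (20,23) (23,24)

15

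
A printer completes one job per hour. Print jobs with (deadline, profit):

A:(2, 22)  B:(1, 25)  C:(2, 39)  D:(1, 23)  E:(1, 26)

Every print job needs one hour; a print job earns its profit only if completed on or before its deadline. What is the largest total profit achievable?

Take jobs in profit order; each goes to the latest open slot no later than its deadline.
Profit order: C=39 E=26 B=25 D=23 A=22
Assign: C→slot 2, E→slot 1, B skipped, D skipped, A skipped.
Slots: [1:E] [2:C]
Profit = 26 + 39 = 65

65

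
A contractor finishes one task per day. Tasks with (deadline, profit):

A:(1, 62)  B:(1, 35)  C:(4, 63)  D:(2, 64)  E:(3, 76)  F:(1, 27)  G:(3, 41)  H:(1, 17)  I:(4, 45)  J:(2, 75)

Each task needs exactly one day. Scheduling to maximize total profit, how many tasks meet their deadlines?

4

Take jobs in profit order; each goes to the latest open slot no later than its deadline.
By profit: E(d3,76), J(d2,75), D(d2,64), C(d4,63), A(d1,62), I(d4,45), G(d3,41), B(d1,35), F(d1,27), H(d1,17)
E→slot 3; J→slot 2; D→slot 1; C→slot 4; A skipped; I skipped; G skipped; B skipped; F skipped; H skipped.
4 of 10 scheduled.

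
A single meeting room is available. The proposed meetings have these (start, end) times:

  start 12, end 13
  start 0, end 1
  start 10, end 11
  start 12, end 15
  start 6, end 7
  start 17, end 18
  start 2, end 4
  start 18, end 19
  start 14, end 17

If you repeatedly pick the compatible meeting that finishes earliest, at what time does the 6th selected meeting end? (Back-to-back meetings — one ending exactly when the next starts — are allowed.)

Sorted by end: (0,1)  (2,4)  (6,7)  (10,11)  (12,13)  (12,15)  (14,17)  (17,18)  (18,19)
take (0,1); take (2,4); take (6,7); take (10,11); take (12,13); skip (12,15); take (14,17); take (17,18); take (18,19).
Selected: (0,1) (2,4) (6,7) (10,11) (12,13) (14,17) (17,18) (18,19)

17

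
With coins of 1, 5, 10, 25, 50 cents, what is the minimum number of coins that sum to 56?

56 = 1×50 + 1×5 + 1×1
Total coins = 1 + 1 + 1 = 3

3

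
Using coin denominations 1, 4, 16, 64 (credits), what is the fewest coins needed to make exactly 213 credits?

Greedy: take as many of the largest coin as possible, then repeat with the remainder.
213 = 3×64 + 1×16 + 1×4 + 1×1
Total coins = 3 + 1 + 1 + 1 = 6

6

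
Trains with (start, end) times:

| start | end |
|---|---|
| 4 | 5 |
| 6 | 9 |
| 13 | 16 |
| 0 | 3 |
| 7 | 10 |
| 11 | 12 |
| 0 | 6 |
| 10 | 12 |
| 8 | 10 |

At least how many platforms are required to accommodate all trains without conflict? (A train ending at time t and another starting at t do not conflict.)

The answer is the maximum number of intervals overlapping at any instant.
Events (time:±→running): 0:+→1 0:+→2 3:-→1 4:+→2 5:-→1 6:-→0 6:+→1 7:+→2 8:+→3 … peak 3.

3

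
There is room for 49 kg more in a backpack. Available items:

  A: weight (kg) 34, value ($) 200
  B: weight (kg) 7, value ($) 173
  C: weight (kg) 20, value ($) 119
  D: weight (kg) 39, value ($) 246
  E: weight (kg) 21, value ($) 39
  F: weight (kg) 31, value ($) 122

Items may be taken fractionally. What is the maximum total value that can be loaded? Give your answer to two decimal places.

436.85

Order: B (173/7=24.71) > D (246/39=6.31) > C (119/20=5.95) > A (200/34=5.88) > F (122/31=3.94) > E (39/21=1.86)
Fill: take B (7 @ 173) → take D (39 @ 246) → take 3/20 of C → 17.85; 49/49 used.
Total value = 436.85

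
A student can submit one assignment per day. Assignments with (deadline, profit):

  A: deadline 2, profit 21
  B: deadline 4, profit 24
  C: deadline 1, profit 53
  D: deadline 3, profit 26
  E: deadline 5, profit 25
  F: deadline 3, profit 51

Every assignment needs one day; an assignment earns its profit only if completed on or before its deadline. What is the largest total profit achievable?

179

Sort by profit descending; place each in the latest free slot ≤ its deadline.
By profit: C(d1,53), F(d3,51), D(d3,26), E(d5,25), B(d4,24), A(d2,21)
C→slot 1; F→slot 3; D→slot 2; E→slot 5; B→slot 4; A skipped.
Profit = 53 + 26 + 51 + 24 + 25 = 179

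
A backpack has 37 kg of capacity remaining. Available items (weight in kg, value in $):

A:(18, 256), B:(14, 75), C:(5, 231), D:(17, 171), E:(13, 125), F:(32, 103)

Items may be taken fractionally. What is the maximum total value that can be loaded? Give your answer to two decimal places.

Ratios (sorted): C 46.20, A 14.22, D 10.06, E 9.62, B 5.36, F 3.22
take C (5 @ 231); take A (18 @ 256); take 14/17 of D → 140.82. Capacity used 37/37.
Total value = 627.82

627.82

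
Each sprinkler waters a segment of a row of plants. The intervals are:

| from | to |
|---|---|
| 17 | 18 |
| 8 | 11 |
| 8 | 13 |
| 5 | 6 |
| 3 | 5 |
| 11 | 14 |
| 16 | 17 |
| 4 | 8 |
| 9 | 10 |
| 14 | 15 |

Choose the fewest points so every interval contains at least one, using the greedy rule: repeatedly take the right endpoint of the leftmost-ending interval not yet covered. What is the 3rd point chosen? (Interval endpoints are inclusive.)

14

Process intervals by earliest right end; each time one isn't hit yet, stab at its right endpoint.
Sorted: [3,5] [5,6] [4,8] [9,10] [8,11] [8,13] [11,14] [14,15] [16,17] [17,18]
{[3,5],[5,6],[4,8]} hit by 5; {[9,10],[8,11],[8,13]} hit by 10; {[11,14],[14,15]} hit by 14; {[16,17],[17,18]} hit by 17.
Points: 5, 10, 14, 17 (4 total).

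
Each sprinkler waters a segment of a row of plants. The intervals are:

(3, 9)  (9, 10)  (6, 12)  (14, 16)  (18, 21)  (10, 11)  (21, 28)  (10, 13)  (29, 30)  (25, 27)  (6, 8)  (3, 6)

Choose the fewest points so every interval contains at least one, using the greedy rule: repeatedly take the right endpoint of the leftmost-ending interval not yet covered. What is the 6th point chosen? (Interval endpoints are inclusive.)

Sort by right endpoint; whenever an interval is uncovered, place a point at its right end.
Sorted: [3,6] [6,8] [3,9] [9,10] [10,11] [6,12] [10,13] [14,16] [18,21] [25,27] [21,28] [29,30]
{[3,6],[6,8],[3,9]} hit by 6; {[9,10],[10,11],[6,12],[10,13]} hit by 10; {[14,16]} hit by 16; {[18,21]} hit by 21; {[25,27],[21,28]} hit by 27; {[29,30]} hit by 30.
Points: 6, 10, 16, 21, 27, 30 (6 total).

30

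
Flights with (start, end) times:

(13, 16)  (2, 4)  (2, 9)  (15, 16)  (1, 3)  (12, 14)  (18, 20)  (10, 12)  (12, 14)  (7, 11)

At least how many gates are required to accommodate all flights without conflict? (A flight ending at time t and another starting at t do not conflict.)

3

The answer is the maximum number of intervals overlapping at any instant.
Events (time:±→running): 1:+→1 2:+→2 2:+→3 … peak 3.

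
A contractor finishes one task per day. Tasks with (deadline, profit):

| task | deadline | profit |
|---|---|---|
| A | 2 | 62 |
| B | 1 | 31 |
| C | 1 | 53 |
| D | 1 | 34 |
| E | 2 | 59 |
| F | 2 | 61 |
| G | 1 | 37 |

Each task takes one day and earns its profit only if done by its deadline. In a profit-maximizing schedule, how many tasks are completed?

2

Profit order: A=62 F=61 E=59 C=53 G=37 D=34 B=31
Assign: A→slot 2, F→slot 1, E skipped, C skipped, G skipped, D skipped, B skipped.
Slots: [1:F] [2:A]
2 of 7 scheduled.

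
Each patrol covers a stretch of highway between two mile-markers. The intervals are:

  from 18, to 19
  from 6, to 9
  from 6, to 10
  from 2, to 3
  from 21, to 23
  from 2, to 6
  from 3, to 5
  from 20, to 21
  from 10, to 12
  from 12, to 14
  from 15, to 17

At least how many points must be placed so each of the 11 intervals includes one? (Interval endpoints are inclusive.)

6

By right end: [2,3]  [3,5]  [2,6]  [6,9]  [6,10]  [10,12]  [12,14]  [15,17]  [18,19]  [20,21]  [21,23]
[2,3] uncovered → point at 3; [6,9] uncovered → point at 9; [10,12] uncovered → point at 12; [15,17] uncovered → point at 17; [18,19] uncovered → point at 19; [20,21] uncovered → point at 21.
Points: 3, 9, 12, 17, 19, 21 (6 total).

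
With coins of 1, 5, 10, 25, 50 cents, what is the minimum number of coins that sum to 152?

Greedy: take as many of the largest coin as possible, then repeat with the remainder.
152 = 3×50 + 2×1
Total coins = 3 + 2 = 5

5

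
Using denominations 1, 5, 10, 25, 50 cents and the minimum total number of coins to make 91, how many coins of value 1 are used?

1

91 = 1×50 + 1×25 + 1×10 + 1×5 + 1×1
Count of 1: 1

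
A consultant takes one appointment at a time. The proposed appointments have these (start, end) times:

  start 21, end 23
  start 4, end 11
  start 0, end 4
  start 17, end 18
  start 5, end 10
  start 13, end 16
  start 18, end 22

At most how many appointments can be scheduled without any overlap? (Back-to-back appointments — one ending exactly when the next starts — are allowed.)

5

Greedy by earliest finish: after sorting by end time, pick each interval compatible with the last pick.
Sorted by end: (0,4)  (5,10)  (4,11)  (13,16)  (17,18)  (18,22)  (21,23)
take (0,4); take (5,10); take (13,16); take (17,18); take (18,22).
Selected 5 appointments.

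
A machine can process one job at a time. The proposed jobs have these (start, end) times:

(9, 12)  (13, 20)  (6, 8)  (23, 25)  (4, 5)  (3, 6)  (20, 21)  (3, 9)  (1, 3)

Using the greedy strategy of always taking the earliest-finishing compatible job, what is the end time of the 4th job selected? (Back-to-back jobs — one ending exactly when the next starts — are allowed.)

By end time: (1,3), (4,5), (3,6), (6,8), (3,9), (9,12), (13,20), (20,21), (23,25).
Pick (1,3); next start ≥ 3 → (4,5); next start ≥ 5 → (6,8); next start ≥ 8 → (9,12); next start ≥ 12 → (13,20); next start ≥ 20 → (20,21); next start ≥ 21 → (23,25).
Selected: (1,3) (4,5) (6,8) (9,12) (13,20) (20,21) (23,25)

12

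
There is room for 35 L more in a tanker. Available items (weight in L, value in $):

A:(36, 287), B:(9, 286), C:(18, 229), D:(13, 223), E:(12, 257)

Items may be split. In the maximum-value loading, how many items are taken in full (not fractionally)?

Order: B (286/9=31.78) > E (257/12=21.42) > D (223/13=17.15) > C (229/18=12.72) > A (287/36=7.97)
Fill: take B (9 @ 286) → take E (12 @ 257) → take D (13 @ 223) → take 1/18 of C → 12.72; 35/35 used.
3 item(s) taken whole; one partial (take 1/18 of C).

3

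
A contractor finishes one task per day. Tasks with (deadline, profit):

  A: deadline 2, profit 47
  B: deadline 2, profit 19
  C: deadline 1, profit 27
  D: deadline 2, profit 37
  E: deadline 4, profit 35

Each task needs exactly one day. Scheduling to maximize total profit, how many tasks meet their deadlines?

Sort by profit descending; place each in the latest free slot ≤ its deadline.
By profit: A(d2,47), D(d2,37), E(d4,35), C(d1,27), B(d2,19)
A→slot 2; D→slot 1; E→slot 4; C skipped; B skipped.
3 of 5 scheduled.

3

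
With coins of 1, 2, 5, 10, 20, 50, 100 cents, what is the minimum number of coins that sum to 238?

7

238 = 2×100 + 1×20 + 1×10 + 1×5 + 1×2 + 1×1
Total coins = 2 + 1 + 1 + 1 + 1 + 1 = 7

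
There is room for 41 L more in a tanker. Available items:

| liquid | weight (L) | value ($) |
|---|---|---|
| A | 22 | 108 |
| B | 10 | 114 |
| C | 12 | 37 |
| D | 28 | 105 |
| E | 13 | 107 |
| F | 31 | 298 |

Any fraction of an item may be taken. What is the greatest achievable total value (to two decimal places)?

412.00

Greedy by value/weight ratio, highest first.
Ratios (sorted): B 11.40, F 9.61, E 8.23, A 4.91, D 3.75, C 3.08
take B (10 @ 114); take F (31 @ 298). Capacity used 41/41.
Total value = 412.00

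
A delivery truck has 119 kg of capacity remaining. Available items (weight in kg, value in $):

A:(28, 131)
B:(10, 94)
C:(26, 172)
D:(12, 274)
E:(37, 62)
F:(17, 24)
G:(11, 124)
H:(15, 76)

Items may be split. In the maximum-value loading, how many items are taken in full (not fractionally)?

6

Sort by value per unit weight and fill in that order.
Ratios (sorted): D 22.83, G 11.27, B 9.40, C 6.62, H 5.07, A 4.68, E 1.68, F 1.41
take D (12 @ 274); take G (11 @ 124); take B (10 @ 94); take C (26 @ 172); take H (15 @ 76); take A (28 @ 131); take 17/37 of E → 28.49. Capacity used 119/119.
6 item(s) taken whole; one partial (take 17/37 of E).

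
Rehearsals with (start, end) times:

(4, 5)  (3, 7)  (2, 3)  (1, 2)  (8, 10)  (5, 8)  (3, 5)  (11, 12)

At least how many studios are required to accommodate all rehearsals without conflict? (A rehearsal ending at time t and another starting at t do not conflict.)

3

starts: [1, 2, 3, 3, 4, 5, 8, 11]
ends:   [2, 3, 5, 5, 7, 8, 10, 12]
s1→1 e2→0 s2→1 e3→0 s3→1 s3→2 s4→3  — peak 3.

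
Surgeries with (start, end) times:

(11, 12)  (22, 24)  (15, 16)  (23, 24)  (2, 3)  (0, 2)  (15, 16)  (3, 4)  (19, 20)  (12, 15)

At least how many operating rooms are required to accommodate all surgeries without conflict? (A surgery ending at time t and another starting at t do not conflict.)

2

starts: [0, 2, 3, 11, 12, 15, 15, 19, 22, 23]
ends:   [2, 3, 4, 12, 15, 16, 16, 20, 24, 24]
s0→1 e2→0 s2→1 e3→0 s3→1 e4→0 s11→1 e12→0 s12→1 e15→0 s15→1 s15→2  — peak 2.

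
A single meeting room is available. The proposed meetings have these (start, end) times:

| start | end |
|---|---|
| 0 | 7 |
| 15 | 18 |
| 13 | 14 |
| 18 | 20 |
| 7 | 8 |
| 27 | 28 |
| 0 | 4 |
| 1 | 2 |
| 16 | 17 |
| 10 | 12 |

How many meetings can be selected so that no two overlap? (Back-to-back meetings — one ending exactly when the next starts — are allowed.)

7

Sorted by end: (1,2)  (0,4)  (0,7)  (7,8)  (10,12)  (13,14)  (16,17)  (15,18)  (18,20)  (27,28)
take (1,2); skip (0,4); take (7,8); take (10,12); take (13,14); take (16,17); take (18,20); take (27,28).
Selected 7 meetings.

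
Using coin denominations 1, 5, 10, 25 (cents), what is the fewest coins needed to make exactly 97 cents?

Use the largest denomination that fits, subtract, and repeat.
97 − 3×25→22 − 2×10→2 − 2×1→0
Total coins = 3 + 2 + 2 = 7

7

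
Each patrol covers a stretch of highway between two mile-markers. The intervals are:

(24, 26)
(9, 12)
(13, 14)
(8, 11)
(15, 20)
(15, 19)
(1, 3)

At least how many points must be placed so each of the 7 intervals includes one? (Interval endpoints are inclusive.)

Sort by right endpoint; whenever an interval is uncovered, place a point at its right end.
By right end: [1,3]  [8,11]  [9,12]  [13,14]  [15,19]  [15,20]  [24,26]
[1,3] uncovered → point at 3; [8,11] uncovered → point at 11; [13,14] uncovered → point at 14; [15,19] uncovered → point at 19; [24,26] uncovered → point at 26.
Points: 3, 11, 14, 19, 26 (5 total).

5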